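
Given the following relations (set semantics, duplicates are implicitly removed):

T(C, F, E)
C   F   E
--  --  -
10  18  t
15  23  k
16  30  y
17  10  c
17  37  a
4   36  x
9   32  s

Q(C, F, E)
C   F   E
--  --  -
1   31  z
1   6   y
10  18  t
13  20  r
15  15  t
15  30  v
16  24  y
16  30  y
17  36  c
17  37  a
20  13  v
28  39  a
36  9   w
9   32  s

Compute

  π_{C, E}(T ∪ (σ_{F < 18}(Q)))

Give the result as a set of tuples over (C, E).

Selection F < 18: {(1, 6, y), (15, 15, t), (20, 13, v), (36, 9, w)}
Taking the union: {(1, 6, y), (10, 18, t), (15, 15, t), (15, 23, k), (16, 30, y), (17, 10, c), (17, 37, a), (20, 13, v), (36, 9, w), (4, 36, x), (9, 32, s)}
π_{C, E} gives {(1, y), (10, t), (15, k), (15, t), (16, y), (17, a), (17, c), (20, v), (36, w), (4, x), (9, s)}.

{(1, y), (10, t), (15, k), (15, t), (16, y), (17, a), (17, c), (20, v), (36, w), (4, x), (9, s)}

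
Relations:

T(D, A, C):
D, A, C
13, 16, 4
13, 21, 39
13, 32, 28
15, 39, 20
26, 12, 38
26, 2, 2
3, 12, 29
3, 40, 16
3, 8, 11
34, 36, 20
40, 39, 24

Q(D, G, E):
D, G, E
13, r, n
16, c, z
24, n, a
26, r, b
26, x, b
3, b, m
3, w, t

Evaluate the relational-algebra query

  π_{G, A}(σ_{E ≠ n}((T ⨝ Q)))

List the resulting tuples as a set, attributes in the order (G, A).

{(b, 12), (b, 40), (b, 8), (r, 12), (r, 2), (w, 12), (w, 40), (w, 8), (x, 12), (x, 2)}

Natural join on D: {(13, 16, 4, r, n), (13, 21, 39, r, n), (13, 32, 28, r, n), (26, 12, 38, r, b), (26, 12, 38, x, b), (26, 2, 2, r, b), (26, 2, 2, x, b), (3, 12, 29, b, m), (3, 12, 29, w, t), (3, 40, 16, b, m), (3, 40, 16, w, t), (3, 8, 11, b, m), (3, 8, 11, w, t)}
Selection E ≠ n: {(26, 12, 38, r, b), (26, 12, 38, x, b), (26, 2, 2, r, b), (26, 2, 2, x, b), (3, 12, 29, b, m), (3, 12, 29, w, t), (3, 40, 16, b, m), (3, 40, 16, w, t), (3, 8, 11, b, m), (3, 8, 11, w, t)}
Keep only column(s) G, A: {(b, 12), (b, 40), (b, 8), (r, 12), (r, 2), (w, 12), (w, 40), (w, 8), (x, 12), (x, 2)}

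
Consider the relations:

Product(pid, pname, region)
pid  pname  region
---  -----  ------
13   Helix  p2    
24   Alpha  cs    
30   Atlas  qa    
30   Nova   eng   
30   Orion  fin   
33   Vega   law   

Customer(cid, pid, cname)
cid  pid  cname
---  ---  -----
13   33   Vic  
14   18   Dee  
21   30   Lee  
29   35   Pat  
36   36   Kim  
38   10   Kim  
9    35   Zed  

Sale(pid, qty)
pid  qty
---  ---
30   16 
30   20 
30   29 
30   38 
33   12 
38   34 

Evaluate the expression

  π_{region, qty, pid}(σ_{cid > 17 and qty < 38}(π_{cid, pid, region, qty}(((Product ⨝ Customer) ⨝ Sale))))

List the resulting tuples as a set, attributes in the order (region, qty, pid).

{(eng, 16, 30), (eng, 20, 30), (eng, 29, 30), (fin, 16, 30), (fin, 20, 30), (fin, 29, 30), (qa, 16, 30), (qa, 20, 30), (qa, 29, 30)}

Product ⋈ Customer (natural join on pid): {(30, Atlas, qa, 21, Lee), (30, Nova, eng, 21, Lee), (30, Orion, fin, 21, Lee), (33, Vega, law, 13, Vic)}
(Product ⨝ Customer) ⋈ Sale (natural join on pid): {(30, Atlas, qa, 21, Lee, 16), (30, Atlas, qa, 21, Lee, 20), (30, Atlas, qa, 21, Lee, 29), (30, Atlas, qa, 21, Lee, 38), (30, Nova, eng, 21, Lee, 16), (30, Nova, eng, 21, Lee, 20), (30, Nova, eng, 21, Lee, 29), (30, Nova, eng, 21, Lee, 38), (30, Orion, fin, 21, Lee, 16), (30, Orion, fin, 21, Lee, 20), (30, Orion, fin, 21, Lee, 29), (30, Orion, fin, 21, Lee, 38), (33, Vega, law, 13, Vic, 12)}
Projecting to cid, pid, region, qty: {(13, 33, law, 12), (21, 30, eng, 16), (21, 30, eng, 20), (21, 30, eng, 29), (21, 30, eng, 38), (21, 30, fin, 16), (21, 30, fin, 20), (21, 30, fin, 29), (21, 30, fin, 38), (21, 30, qa, 16), (21, 30, qa, 20), (21, 30, qa, 29), (21, 30, qa, 38)}
σ[cid > 17 and qty < 38]: keep tuples satisfying cid > 17 and qty < 38 → {(21, 30, eng, 16), (21, 30, eng, 20), (21, 30, eng, 29), (21, 30, fin, 16), (21, 30, fin, 20), (21, 30, fin, 29), (21, 30, qa, 16), (21, 30, qa, 20), (21, 30, qa, 29)}
Projecting to region, qty, pid: {(eng, 16, 30), (eng, 20, 30), (eng, 29, 30), (fin, 16, 30), (fin, 20, 30), (fin, 29, 30), (qa, 16, 30), (qa, 20, 30), (qa, 29, 30)}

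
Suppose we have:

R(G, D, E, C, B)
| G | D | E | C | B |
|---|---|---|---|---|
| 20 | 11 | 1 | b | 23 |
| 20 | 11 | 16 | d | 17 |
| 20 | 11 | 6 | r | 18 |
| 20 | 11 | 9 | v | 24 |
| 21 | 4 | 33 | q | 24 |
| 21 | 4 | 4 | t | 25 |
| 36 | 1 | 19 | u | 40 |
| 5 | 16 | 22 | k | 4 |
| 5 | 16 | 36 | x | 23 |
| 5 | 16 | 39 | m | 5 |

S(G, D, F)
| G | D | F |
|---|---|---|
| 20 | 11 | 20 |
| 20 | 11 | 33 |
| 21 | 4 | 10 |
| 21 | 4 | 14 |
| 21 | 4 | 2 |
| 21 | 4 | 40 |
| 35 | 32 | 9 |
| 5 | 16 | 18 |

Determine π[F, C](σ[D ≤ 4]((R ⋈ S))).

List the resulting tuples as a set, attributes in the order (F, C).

Joining R and S on G, D yields {(20, 11, 1, b, 23, 20), (20, 11, 1, b, 23, 33), (20, 11, 16, d, 17, 20), (20, 11, 16, d, 17, 33), (20, 11, 6, r, 18, 20), (20, 11, 6, r, 18, 33), (20, 11, 9, v, 24, 20), (20, 11, 9, v, 24, 33), (21, 4, 33, q, 24, 10), (21, 4, 33, q, 24, 14), (21, 4, 33, q, 24, 2), (21, 4, 33, q, 24, 40), (21, 4, 4, t, 25, 10), (21, 4, 4, t, 25, 14), (21, 4, 4, t, 25, 2), (21, 4, 4, t, 25, 40), (5, 16, 22, k, 4, 18), (5, 16, 36, x, 23, 18), (5, 16, 39, m, 5, 18)}.
Apply σ_{D ≤ 4}; surviving tuples: {(21, 4, 33, q, 24, 10), (21, 4, 33, q, 24, 14), (21, 4, 33, q, 24, 2), (21, 4, 33, q, 24, 40), (21, 4, 4, t, 25, 10), (21, 4, 4, t, 25, 14), (21, 4, 4, t, 25, 2), (21, 4, 4, t, 25, 40)}
Projecting to F, C: {(10, q), (10, t), (14, q), (14, t), (2, q), (2, t), (40, q), (40, t)}

{(10, q), (10, t), (14, q), (14, t), (2, q), (2, t), (40, q), (40, t)}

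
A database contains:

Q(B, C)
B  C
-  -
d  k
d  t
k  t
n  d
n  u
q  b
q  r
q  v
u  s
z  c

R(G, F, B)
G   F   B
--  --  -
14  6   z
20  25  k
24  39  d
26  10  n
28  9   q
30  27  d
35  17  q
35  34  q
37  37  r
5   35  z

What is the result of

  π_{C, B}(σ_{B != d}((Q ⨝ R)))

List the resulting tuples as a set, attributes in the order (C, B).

{(b, q), (c, z), (d, n), (r, q), (t, k), (u, n), (v, q)}

Natural join on B: {(d, k, 24, 39), (d, k, 30, 27), (d, t, 24, 39), (d, t, 30, 27), (k, t, 20, 25), (n, d, 26, 10), (n, u, 26, 10), (q, b, 28, 9), (q, b, 35, 17), (q, b, 35, 34), (q, r, 28, 9), (q, r, 35, 17), (q, r, 35, 34), (q, v, 28, 9), (q, v, 35, 17), (q, v, 35, 34), (z, c, 14, 6), (z, c, 5, 35)}
Filtering on B != d leaves {(k, t, 20, 25), (n, d, 26, 10), (n, u, 26, 10), (q, b, 28, 9), (q, b, 35, 17), (q, b, 35, 34), (q, r, 28, 9), (q, r, 35, 17), (q, r, 35, 34), (q, v, 28, 9), (q, v, 35, 17), (q, v, 35, 34), (z, c, 14, 6), (z, c, 5, 35)}.
π_{C, B} gives {(b, q), (c, z), (d, n), (r, q), (t, k), (u, n), (v, q)} (7 duplicate(s) eliminated).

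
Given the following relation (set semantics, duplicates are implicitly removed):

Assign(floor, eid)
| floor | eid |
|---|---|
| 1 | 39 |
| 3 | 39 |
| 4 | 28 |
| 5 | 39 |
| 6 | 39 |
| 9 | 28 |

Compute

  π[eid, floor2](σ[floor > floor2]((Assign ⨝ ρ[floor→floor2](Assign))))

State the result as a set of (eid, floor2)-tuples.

{(28, 4), (39, 1), (39, 3), (39, 5)}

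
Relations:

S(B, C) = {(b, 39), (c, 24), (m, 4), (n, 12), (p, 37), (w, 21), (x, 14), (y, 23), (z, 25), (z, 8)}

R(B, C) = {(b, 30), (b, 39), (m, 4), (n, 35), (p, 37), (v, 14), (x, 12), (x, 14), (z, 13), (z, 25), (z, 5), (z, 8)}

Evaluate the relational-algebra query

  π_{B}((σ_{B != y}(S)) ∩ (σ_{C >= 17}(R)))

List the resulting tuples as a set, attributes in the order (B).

Selection B != y: {(b, 39), (c, 24), (m, 4), (n, 12), (p, 37), (w, 21), (x, 14), (z, 25), (z, 8)}
Selection C >= 17: {(b, 30), (b, 39), (n, 35), (p, 37), (z, 25)}
Intersection: {(b, 39), (c, 24), (m, 4), (n, 12), (p, 37), (w, 21), (x, 14), (z, 25), (z, 8)} with {(b, 30), (b, 39), (n, 35), (p, 37), (z, 25)} → {(b, 39), (p, 37), (z, 25)}
π_{B} gives {b, p, z}.

{b, p, z}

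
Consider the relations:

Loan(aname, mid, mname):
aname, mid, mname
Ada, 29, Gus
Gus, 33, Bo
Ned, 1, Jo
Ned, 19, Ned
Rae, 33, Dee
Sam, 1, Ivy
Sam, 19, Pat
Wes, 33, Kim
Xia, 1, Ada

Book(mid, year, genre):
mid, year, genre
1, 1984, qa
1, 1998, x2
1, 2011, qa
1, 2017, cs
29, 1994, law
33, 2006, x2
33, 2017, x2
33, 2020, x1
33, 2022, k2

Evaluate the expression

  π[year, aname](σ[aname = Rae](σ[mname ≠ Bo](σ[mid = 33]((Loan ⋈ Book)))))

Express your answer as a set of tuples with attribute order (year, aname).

Loan ⋈ Book (natural join on mid): {(Ada, 29, Gus, 1994, law), (Gus, 33, Bo, 2006, x2), (Gus, 33, Bo, 2017, x2), (Gus, 33, Bo, 2020, x1), (Gus, 33, Bo, 2022, k2), (Ned, 1, Jo, 1984, qa), (Ned, 1, Jo, 1998, x2), (Ned, 1, Jo, 2011, qa), (Ned, 1, Jo, 2017, cs), (Rae, 33, Dee, 2006, x2), (Rae, 33, Dee, 2017, x2), (Rae, 33, Dee, 2020, x1), (Rae, 33, Dee, 2022, k2), (Sam, 1, Ivy, 1984, qa), (Sam, 1, Ivy, 1998, x2), (Sam, 1, Ivy, 2011, qa), (Sam, 1, Ivy, 2017, cs), (Wes, 33, Kim, 2006, x2), (Wes, 33, Kim, 2017, x2), (Wes, 33, Kim, 2020, x1), (Wes, 33, Kim, 2022, k2), (Xia, 1, Ada, 1984, qa), (Xia, 1, Ada, 1998, x2), (Xia, 1, Ada, 2011, qa), (Xia, 1, Ada, 2017, cs)}
Apply σ_{mid = 33}; surviving tuples: {(Gus, 33, Bo, 2006, x2), (Gus, 33, Bo, 2017, x2), (Gus, 33, Bo, 2020, x1), (Gus, 33, Bo, 2022, k2), (Rae, 33, Dee, 2006, x2), (Rae, 33, Dee, 2017, x2), (Rae, 33, Dee, 2020, x1), (Rae, 33, Dee, 2022, k2), (Wes, 33, Kim, 2006, x2), (Wes, 33, Kim, 2017, x2), (Wes, 33, Kim, 2020, x1), (Wes, 33, Kim, 2022, k2)}
Apply σ_{mname ≠ Bo}; surviving tuples: {(Rae, 33, Dee, 2006, x2), (Rae, 33, Dee, 2017, x2), (Rae, 33, Dee, 2020, x1), (Rae, 33, Dee, 2022, k2), (Wes, 33, Kim, 2006, x2), (Wes, 33, Kim, 2017, x2), (Wes, 33, Kim, 2020, x1), (Wes, 33, Kim, 2022, k2)}
Apply σ_{aname = Rae}; surviving tuples: {(Rae, 33, Dee, 2006, x2), (Rae, 33, Dee, 2017, x2), (Rae, 33, Dee, 2020, x1), (Rae, 33, Dee, 2022, k2)}
π_{year, aname} gives {(2006, Rae), (2017, Rae), (2020, Rae), (2022, Rae)}.

{(2006, Rae), (2017, Rae), (2020, Rae), (2022, Rae)}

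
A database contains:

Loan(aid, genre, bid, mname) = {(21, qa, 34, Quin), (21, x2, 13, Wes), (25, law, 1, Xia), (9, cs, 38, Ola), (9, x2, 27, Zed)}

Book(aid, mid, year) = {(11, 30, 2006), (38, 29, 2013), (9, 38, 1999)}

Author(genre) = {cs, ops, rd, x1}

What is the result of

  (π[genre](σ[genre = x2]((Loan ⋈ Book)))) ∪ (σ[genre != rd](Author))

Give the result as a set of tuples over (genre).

{cs, ops, x1, x2}

Joining Loan and Book on aid yields {(9, cs, 38, Ola, 38, 1999), (9, x2, 27, Zed, 38, 1999)}.
Selection genre = x2: {(9, x2, 27, Zed, 38, 1999)}
Projecting to genre: {x2}
Selection genre != rd: {cs, ops, x1}
Taking the union: {cs, ops, x1, x2}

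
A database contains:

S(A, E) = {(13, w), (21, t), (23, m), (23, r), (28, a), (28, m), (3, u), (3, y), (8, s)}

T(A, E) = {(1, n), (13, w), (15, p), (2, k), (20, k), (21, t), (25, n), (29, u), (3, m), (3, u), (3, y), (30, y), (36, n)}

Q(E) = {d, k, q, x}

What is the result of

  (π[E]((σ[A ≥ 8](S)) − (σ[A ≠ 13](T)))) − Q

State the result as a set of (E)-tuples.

σ[A ≥ 8]: keep tuples satisfying A ≥ 8 → {(13, w), (21, t), (23, m), (23, r), (28, a), (28, m), (8, s)}
σ[A ≠ 13]: keep tuples satisfying A ≠ 13 → {(1, n), (15, p), (2, k), (20, k), (21, t), (25, n), (29, u), (3, m), (3, u), (3, y), (30, y), (36, n)}
Set difference of the two operands is {(13, w), (23, m), (23, r), (28, a), (28, m), (8, s)}.
Keep only column(s) E (1 duplicate(s) eliminated): {a, m, r, s, w}
Set difference of the two operands is {a, m, r, s, w}.

{a, m, r, s, w}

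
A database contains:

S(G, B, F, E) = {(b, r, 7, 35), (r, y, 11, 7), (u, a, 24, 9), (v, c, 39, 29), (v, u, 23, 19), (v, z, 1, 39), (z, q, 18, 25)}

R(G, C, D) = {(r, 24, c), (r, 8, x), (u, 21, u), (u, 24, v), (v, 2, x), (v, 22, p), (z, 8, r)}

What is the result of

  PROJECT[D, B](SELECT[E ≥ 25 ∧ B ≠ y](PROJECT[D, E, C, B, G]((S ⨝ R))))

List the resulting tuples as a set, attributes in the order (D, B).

Natural join on G: {(r, y, 11, 7, 24, c), (r, y, 11, 7, 8, x), (u, a, 24, 9, 21, u), (u, a, 24, 9, 24, v), (v, c, 39, 29, 2, x), (v, c, 39, 29, 22, p), (v, u, 23, 19, 2, x), (v, u, 23, 19, 22, p), (v, z, 1, 39, 2, x), (v, z, 1, 39, 22, p), (z, q, 18, 25, 8, r)}
Projecting to D, E, C, B, G: {(c, 7, 24, y, r), (p, 19, 22, u, v), (p, 29, 22, c, v), (p, 39, 22, z, v), (r, 25, 8, q, z), (u, 9, 21, a, u), (v, 9, 24, a, u), (x, 19, 2, u, v), (x, 29, 2, c, v), (x, 39, 2, z, v), (x, 7, 8, y, r)}
Apply σ_{E ≥ 25 ∧ B ≠ y}; surviving tuples: {(p, 29, 22, c, v), (p, 39, 22, z, v), (r, 25, 8, q, z), (x, 29, 2, c, v), (x, 39, 2, z, v)}
Projecting to D, B: {(p, c), (p, z), (r, q), (x, c), (x, z)}

{(p, c), (p, z), (r, q), (x, c), (x, z)}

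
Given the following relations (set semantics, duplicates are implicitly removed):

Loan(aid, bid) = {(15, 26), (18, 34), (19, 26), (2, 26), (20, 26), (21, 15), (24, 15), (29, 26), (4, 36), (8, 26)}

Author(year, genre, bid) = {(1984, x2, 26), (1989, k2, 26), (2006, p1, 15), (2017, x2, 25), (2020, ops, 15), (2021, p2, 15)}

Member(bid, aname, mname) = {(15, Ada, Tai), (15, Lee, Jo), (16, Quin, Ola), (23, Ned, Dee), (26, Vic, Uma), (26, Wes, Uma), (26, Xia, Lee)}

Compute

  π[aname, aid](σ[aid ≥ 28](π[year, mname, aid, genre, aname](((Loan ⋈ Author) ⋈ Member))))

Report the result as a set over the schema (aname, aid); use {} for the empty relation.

Joining Loan and Author on bid yields {(15, 26, 1984, x2), (15, 26, 1989, k2), (19, 26, 1984, x2), (19, 26, 1989, k2), (2, 26, 1984, x2), (2, 26, 1989, k2), (20, 26, 1984, x2), (20, 26, 1989, k2), (21, 15, 2006, p1), (21, 15, 2020, ops), (21, 15, 2021, p2), (24, 15, 2006, p1), (24, 15, 2020, ops), (24, 15, 2021, p2), (29, 26, 1984, x2), (29, 26, 1989, k2), (8, 26, 1984, x2), (8, 26, 1989, k2)}.
Joining (Loan ⋈ Author) and Member on bid yields {(15, 26, 1984, x2, Vic, Uma), (15, 26, 1984, x2, Wes, Uma), (15, 26, 1984, x2, Xia, Lee), (15, 26, 1989, k2, Vic, Uma), (15, 26, 1989, k2, Wes, Uma), (15, 26, 1989, k2, Xia, Lee), (19, 26, 1984, x2, Vic, Uma), (19, 26, 1984, x2, Wes, Uma), (19, 26, 1984, x2, Xia, Lee), (19, 26, 1989, k2, Vic, Uma), (19, 26, 1989, k2, Wes, Uma), (19, 26, 1989, k2, Xia, Lee), (2, 26, 1984, x2, Vic, Uma), (2, 26, 1984, x2, Wes, Uma), (2, 26, 1984, x2, Xia, Lee), (2, 26, 1989, k2, Vic, Uma), (2, 26, 1989, k2, Wes, Uma), (2, 26, 1989, k2, Xia, Lee), (20, 26, 1984, x2, Vic, Uma), (20, 26, 1984, x2, Wes, Uma), (20, 26, 1984, x2, Xia, Lee), (20, 26, 1989, k2, Vic, Uma), (20, 26, 1989, k2, Wes, Uma), (20, 26, 1989, k2, Xia, Lee), (21, 15, 2006, p1, Ada, Tai), (21, 15, 2006, p1, Lee, Jo), (21, 15, 2020, ops, Ada, Tai), (21, 15, 2020, ops, Lee, Jo), (21, 15, 2021, p2, Ada, Tai), (21, 15, 2021, p2, Lee, Jo), (24, 15, 2006, p1, Ada, Tai), (24, 15, 2006, p1, Lee, Jo), (24, 15, 2020, ops, Ada, Tai), (24, 15, 2020, ops, Lee, Jo), (24, 15, 2021, p2, Ada, Tai), (24, 15, 2021, p2, Lee, Jo), (29, 26, 1984, x2, Vic, Uma), (29, 26, 1984, x2, Wes, Uma), (29, 26, 1984, x2, Xia, Lee), (29, 26, 1989, k2, Vic, Uma), (29, 26, 1989, k2, Wes, Uma), (29, 26, 1989, k2, Xia, Lee), (8, 26, 1984, x2, Vic, Uma), (8, 26, 1984, x2, Wes, Uma), (8, 26, 1984, x2, Xia, Lee), (8, 26, 1989, k2, Vic, Uma), (8, 26, 1989, k2, Wes, Uma), (8, 26, 1989, k2, Xia, Lee)}.
Projecting to year, mname, aid, genre, aname: {(1984, Lee, 15, x2, Xia), (1984, Lee, 19, x2, Xia), (1984, Lee, 2, x2, Xia), (1984, Lee, 20, x2, Xia), (1984, Lee, 29, x2, Xia), (1984, Lee, 8, x2, Xia), (1984, Uma, 15, x2, Vic), (1984, Uma, 15, x2, Wes), (1984, Uma, 19, x2, Vic), (1984, Uma, 19, x2, Wes), (1984, Uma, 2, x2, Vic), (1984, Uma, 2, x2, Wes), (1984, Uma, 20, x2, Vic), (1984, Uma, 20, x2, Wes), (1984, Uma, 29, x2, Vic), (1984, Uma, 29, x2, Wes), (1984, Uma, 8, x2, Vic), (1984, Uma, 8, x2, Wes), (1989, Lee, 15, k2, Xia), (1989, Lee, 19, k2, Xia), (1989, Lee, 2, k2, Xia), (1989, Lee, 20, k2, Xia), (1989, Lee, 29, k2, Xia), (1989, Lee, 8, k2, Xia), (1989, Uma, 15, k2, Vic), (1989, Uma, 15, k2, Wes), (1989, Uma, 19, k2, Vic), (1989, Uma, 19, k2, Wes), (1989, Uma, 2, k2, Vic), (1989, Uma, 2, k2, Wes), (1989, Uma, 20, k2, Vic), (1989, Uma, 20, k2, Wes), (1989, Uma, 29, k2, Vic), (1989, Uma, 29, k2, Wes), (1989, Uma, 8, k2, Vic), (1989, Uma, 8, k2, Wes), (2006, Jo, 21, p1, Lee), (2006, Jo, 24, p1, Lee), (2006, Tai, 21, p1, Ada), (2006, Tai, 24, p1, Ada), (2020, Jo, 21, ops, Lee), (2020, Jo, 24, ops, Lee), (2020, Tai, 21, ops, Ada), (2020, Tai, 24, ops, Ada), (2021, Jo, 21, p2, Lee), (2021, Jo, 24, p2, Lee), (2021, Tai, 21, p2, Ada), (2021, Tai, 24, p2, Ada)}
Filtering on aid ≥ 28 leaves {(1984, Lee, 29, x2, Xia), (1984, Uma, 29, x2, Vic), (1984, Uma, 29, x2, Wes), (1989, Lee, 29, k2, Xia), (1989, Uma, 29, k2, Vic), (1989, Uma, 29, k2, Wes)}.
Projecting to aname, aid (3 duplicate(s) eliminated): {(Vic, 29), (Wes, 29), (Xia, 29)}

{(Vic, 29), (Wes, 29), (Xia, 29)}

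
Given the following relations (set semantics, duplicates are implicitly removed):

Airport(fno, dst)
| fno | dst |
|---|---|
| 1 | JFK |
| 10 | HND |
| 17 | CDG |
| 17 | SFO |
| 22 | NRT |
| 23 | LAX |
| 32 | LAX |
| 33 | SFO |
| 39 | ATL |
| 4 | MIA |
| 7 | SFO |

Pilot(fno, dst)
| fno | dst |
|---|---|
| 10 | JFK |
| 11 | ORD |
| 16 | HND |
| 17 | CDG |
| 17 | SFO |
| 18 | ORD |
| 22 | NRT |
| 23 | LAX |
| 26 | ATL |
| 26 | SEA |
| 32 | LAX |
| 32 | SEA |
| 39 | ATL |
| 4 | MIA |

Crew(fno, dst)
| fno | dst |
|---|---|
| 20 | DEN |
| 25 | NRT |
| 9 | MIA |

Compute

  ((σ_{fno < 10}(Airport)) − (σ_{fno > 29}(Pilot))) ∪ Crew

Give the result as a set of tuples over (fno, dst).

σ[fno < 10]: keep tuples satisfying fno < 10 → {(1, JFK), (4, MIA), (7, SFO)}
σ[fno > 29]: keep tuples satisfying fno > 29 → {(32, LAX), (32, SEA), (39, ATL)}
Difference: {(1, JFK), (4, MIA), (7, SFO)} with {(32, LAX), (32, SEA), (39, ATL)} → {(1, JFK), (4, MIA), (7, SFO)}
Union: {(1, JFK), (4, MIA), (7, SFO)} with {(20, DEN), (25, NRT), (9, MIA)} → {(1, JFK), (20, DEN), (25, NRT), (4, MIA), (7, SFO), (9, MIA)}

{(1, JFK), (20, DEN), (25, NRT), (4, MIA), (7, SFO), (9, MIA)}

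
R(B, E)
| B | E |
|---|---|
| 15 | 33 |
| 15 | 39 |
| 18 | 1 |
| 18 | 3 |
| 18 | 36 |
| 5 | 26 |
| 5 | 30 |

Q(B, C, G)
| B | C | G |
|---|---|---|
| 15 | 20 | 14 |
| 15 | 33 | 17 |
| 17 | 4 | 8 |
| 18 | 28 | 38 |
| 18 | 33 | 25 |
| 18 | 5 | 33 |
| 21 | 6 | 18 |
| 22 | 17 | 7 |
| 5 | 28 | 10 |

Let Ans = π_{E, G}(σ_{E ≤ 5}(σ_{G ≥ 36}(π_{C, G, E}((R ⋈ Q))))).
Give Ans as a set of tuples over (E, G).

{(1, 38), (3, 38)}

R ⋈ Q (natural join on B): {(15, 33, 20, 14), (15, 33, 33, 17), (15, 39, 20, 14), (15, 39, 33, 17), (18, 1, 28, 38), (18, 1, 33, 25), (18, 1, 5, 33), (18, 3, 28, 38), (18, 3, 33, 25), (18, 3, 5, 33), (18, 36, 28, 38), (18, 36, 33, 25), (18, 36, 5, 33), (5, 26, 28, 10), (5, 30, 28, 10)}
Projecting to C, G, E: {(20, 14, 33), (20, 14, 39), (28, 10, 26), (28, 10, 30), (28, 38, 1), (28, 38, 3), (28, 38, 36), (33, 17, 33), (33, 17, 39), (33, 25, 1), (33, 25, 3), (33, 25, 36), (5, 33, 1), (5, 33, 3), (5, 33, 36)}
Apply σ_{G ≥ 36}; surviving tuples: {(28, 38, 1), (28, 38, 3), (28, 38, 36)}
Apply σ_{E ≤ 5}; surviving tuples: {(28, 38, 1), (28, 38, 3)}
Projecting to E, G: {(1, 38), (3, 38)}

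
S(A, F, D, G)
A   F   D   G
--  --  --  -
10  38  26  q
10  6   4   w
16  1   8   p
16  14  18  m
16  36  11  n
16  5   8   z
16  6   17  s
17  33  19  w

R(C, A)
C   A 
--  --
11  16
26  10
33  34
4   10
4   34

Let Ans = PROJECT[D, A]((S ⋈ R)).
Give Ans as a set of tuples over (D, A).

{(11, 16), (17, 16), (18, 16), (26, 10), (4, 10), (8, 16)}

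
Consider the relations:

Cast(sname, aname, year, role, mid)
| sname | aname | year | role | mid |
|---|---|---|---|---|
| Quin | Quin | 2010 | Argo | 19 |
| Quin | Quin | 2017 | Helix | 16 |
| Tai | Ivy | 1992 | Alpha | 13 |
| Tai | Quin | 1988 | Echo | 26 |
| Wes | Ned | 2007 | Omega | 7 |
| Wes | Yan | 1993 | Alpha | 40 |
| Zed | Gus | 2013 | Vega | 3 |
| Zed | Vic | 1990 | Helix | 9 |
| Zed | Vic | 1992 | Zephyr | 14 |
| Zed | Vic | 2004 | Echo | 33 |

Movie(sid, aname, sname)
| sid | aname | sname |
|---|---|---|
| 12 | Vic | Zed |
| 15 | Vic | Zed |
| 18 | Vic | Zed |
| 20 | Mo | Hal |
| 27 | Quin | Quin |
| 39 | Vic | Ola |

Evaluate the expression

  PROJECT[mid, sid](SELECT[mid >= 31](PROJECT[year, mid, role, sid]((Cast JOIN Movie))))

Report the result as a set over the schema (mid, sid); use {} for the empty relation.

{(33, 12), (33, 15), (33, 18)}

Cast ⋈ Movie (natural join on sname, aname): {(Quin, Quin, 2010, Argo, 19, 27), (Quin, Quin, 2017, Helix, 16, 27), (Zed, Vic, 1990, Helix, 9, 12), (Zed, Vic, 1990, Helix, 9, 15), (Zed, Vic, 1990, Helix, 9, 18), (Zed, Vic, 1992, Zephyr, 14, 12), (Zed, Vic, 1992, Zephyr, 14, 15), (Zed, Vic, 1992, Zephyr, 14, 18), (Zed, Vic, 2004, Echo, 33, 12), (Zed, Vic, 2004, Echo, 33, 15), (Zed, Vic, 2004, Echo, 33, 18)}
Keep only column(s) year, mid, role, sid: {(1990, 9, Helix, 12), (1990, 9, Helix, 15), (1990, 9, Helix, 18), (1992, 14, Zephyr, 12), (1992, 14, Zephyr, 15), (1992, 14, Zephyr, 18), (2004, 33, Echo, 12), (2004, 33, Echo, 15), (2004, 33, Echo, 18), (2010, 19, Argo, 27), (2017, 16, Helix, 27)}
Selection mid >= 31: {(2004, 33, Echo, 12), (2004, 33, Echo, 15), (2004, 33, Echo, 18)}
Keep only column(s) mid, sid: {(33, 12), (33, 15), (33, 18)}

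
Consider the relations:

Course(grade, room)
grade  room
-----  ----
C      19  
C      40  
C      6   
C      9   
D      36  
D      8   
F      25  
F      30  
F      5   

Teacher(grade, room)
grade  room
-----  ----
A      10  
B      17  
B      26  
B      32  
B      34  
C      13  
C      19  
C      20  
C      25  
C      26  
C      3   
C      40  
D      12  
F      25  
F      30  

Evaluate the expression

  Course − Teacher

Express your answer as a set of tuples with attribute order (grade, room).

{(C, 6), (C, 9), (D, 36), (D, 8), (F, 5)}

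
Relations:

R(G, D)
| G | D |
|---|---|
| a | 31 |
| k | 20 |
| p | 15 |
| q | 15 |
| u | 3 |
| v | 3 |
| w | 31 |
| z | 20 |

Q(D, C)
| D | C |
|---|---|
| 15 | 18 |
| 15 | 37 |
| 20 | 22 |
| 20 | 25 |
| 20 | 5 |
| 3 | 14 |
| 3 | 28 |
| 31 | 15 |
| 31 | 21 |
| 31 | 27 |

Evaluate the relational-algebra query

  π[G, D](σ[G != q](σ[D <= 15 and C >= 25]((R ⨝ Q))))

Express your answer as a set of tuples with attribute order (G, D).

Natural join on D: {(a, 31, 15), (a, 31, 21), (a, 31, 27), (k, 20, 22), (k, 20, 25), (k, 20, 5), (p, 15, 18), (p, 15, 37), (q, 15, 18), (q, 15, 37), (u, 3, 14), (u, 3, 28), (v, 3, 14), (v, 3, 28), (w, 31, 15), (w, 31, 21), (w, 31, 27), (z, 20, 22), (z, 20, 25), (z, 20, 5)}
σ[D <= 15 and C >= 25]: keep tuples satisfying D <= 15 and C >= 25 → {(p, 15, 37), (q, 15, 37), (u, 3, 28), (v, 3, 28)}
σ[G != q]: keep tuples satisfying G != q → {(p, 15, 37), (u, 3, 28), (v, 3, 28)}
Projecting to G, D: {(p, 15), (u, 3), (v, 3)}

{(p, 15), (u, 3), (v, 3)}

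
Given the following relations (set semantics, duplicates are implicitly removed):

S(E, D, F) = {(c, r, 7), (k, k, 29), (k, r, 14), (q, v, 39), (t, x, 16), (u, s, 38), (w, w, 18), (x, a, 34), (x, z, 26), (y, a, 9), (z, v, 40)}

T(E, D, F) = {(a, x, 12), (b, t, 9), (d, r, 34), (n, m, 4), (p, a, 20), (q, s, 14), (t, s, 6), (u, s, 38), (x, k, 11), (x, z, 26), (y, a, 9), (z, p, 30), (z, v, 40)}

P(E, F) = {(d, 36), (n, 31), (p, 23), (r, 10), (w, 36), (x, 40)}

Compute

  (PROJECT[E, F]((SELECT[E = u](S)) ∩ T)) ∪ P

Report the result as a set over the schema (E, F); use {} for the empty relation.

{(d, 36), (n, 31), (p, 23), (r, 10), (u, 38), (w, 36), (x, 40)}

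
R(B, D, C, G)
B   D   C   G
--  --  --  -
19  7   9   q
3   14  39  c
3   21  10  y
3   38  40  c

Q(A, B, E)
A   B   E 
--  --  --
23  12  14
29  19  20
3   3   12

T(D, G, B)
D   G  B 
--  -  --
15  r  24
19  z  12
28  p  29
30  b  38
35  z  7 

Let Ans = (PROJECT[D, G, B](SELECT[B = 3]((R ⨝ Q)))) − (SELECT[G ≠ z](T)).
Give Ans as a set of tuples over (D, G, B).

{(14, c, 3), (21, y, 3), (38, c, 3)}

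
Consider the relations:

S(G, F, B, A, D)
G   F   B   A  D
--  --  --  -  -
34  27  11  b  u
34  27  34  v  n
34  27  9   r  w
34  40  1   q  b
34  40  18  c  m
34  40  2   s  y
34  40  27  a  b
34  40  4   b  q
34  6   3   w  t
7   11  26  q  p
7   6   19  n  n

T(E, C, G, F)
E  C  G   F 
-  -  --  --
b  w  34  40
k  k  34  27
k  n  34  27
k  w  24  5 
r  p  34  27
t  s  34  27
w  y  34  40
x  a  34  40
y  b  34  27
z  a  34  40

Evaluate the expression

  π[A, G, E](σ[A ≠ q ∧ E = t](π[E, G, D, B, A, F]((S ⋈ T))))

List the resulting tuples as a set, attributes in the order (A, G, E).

{(b, 34, t), (r, 34, t), (v, 34, t)}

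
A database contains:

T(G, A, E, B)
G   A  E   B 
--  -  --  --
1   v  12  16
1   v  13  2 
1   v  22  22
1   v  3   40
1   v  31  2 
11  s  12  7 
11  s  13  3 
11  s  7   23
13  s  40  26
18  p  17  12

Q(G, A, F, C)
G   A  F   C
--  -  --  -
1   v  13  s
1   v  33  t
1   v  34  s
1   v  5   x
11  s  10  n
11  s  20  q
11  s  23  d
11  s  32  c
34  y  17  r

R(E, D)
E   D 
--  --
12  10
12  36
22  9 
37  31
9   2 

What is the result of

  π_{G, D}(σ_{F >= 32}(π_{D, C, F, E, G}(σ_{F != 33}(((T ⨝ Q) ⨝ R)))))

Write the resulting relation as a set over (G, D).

Joining T and Q on G, A yields {(1, v, 12, 16, 13, s), (1, v, 12, 16, 33, t), (1, v, 12, 16, 34, s), (1, v, 12, 16, 5, x), (1, v, 13, 2, 13, s), (1, v, 13, 2, 33, t), (1, v, 13, 2, 34, s), (1, v, 13, 2, 5, x), (1, v, 22, 22, 13, s), (1, v, 22, 22, 33, t), (1, v, 22, 22, 34, s), (1, v, 22, 22, 5, x), (1, v, 3, 40, 13, s), (1, v, 3, 40, 33, t), (1, v, 3, 40, 34, s), (1, v, 3, 40, 5, x), (1, v, 31, 2, 13, s), (1, v, 31, 2, 33, t), (1, v, 31, 2, 34, s), (1, v, 31, 2, 5, x), (11, s, 12, 7, 10, n), (11, s, 12, 7, 20, q), (11, s, 12, 7, 23, d), (11, s, 12, 7, 32, c), (11, s, 13, 3, 10, n), (11, s, 13, 3, 20, q), (11, s, 13, 3, 23, d), (11, s, 13, 3, 32, c), (11, s, 7, 23, 10, n), (11, s, 7, 23, 20, q), (11, s, 7, 23, 23, d), (11, s, 7, 23, 32, c)}.
Joining (T ⨝ Q) and R on E yields {(1, v, 12, 16, 13, s, 10), (1, v, 12, 16, 13, s, 36), (1, v, 12, 16, 33, t, 10), (1, v, 12, 16, 33, t, 36), (1, v, 12, 16, 34, s, 10), (1, v, 12, 16, 34, s, 36), (1, v, 12, 16, 5, x, 10), (1, v, 12, 16, 5, x, 36), (1, v, 22, 22, 13, s, 9), (1, v, 22, 22, 33, t, 9), (1, v, 22, 22, 34, s, 9), (1, v, 22, 22, 5, x, 9), (11, s, 12, 7, 10, n, 10), (11, s, 12, 7, 10, n, 36), (11, s, 12, 7, 20, q, 10), (11, s, 12, 7, 20, q, 36), (11, s, 12, 7, 23, d, 10), (11, s, 12, 7, 23, d, 36), (11, s, 12, 7, 32, c, 10), (11, s, 12, 7, 32, c, 36)}.
Selection F != 33: {(1, v, 12, 16, 13, s, 10), (1, v, 12, 16, 13, s, 36), (1, v, 12, 16, 34, s, 10), (1, v, 12, 16, 34, s, 36), (1, v, 12, 16, 5, x, 10), (1, v, 12, 16, 5, x, 36), (1, v, 22, 22, 13, s, 9), (1, v, 22, 22, 34, s, 9), (1, v, 22, 22, 5, x, 9), (11, s, 12, 7, 10, n, 10), (11, s, 12, 7, 10, n, 36), (11, s, 12, 7, 20, q, 10), (11, s, 12, 7, 20, q, 36), (11, s, 12, 7, 23, d, 10), (11, s, 12, 7, 23, d, 36), (11, s, 12, 7, 32, c, 10), (11, s, 12, 7, 32, c, 36)}
Projecting to D, C, F, E, G: {(10, c, 32, 12, 11), (10, d, 23, 12, 11), (10, n, 10, 12, 11), (10, q, 20, 12, 11), (10, s, 13, 12, 1), (10, s, 34, 12, 1), (10, x, 5, 12, 1), (36, c, 32, 12, 11), (36, d, 23, 12, 11), (36, n, 10, 12, 11), (36, q, 20, 12, 11), (36, s, 13, 12, 1), (36, s, 34, 12, 1), (36, x, 5, 12, 1), (9, s, 13, 22, 1), (9, s, 34, 22, 1), (9, x, 5, 22, 1)}
Selection F >= 32: {(10, c, 32, 12, 11), (10, s, 34, 12, 1), (36, c, 32, 12, 11), (36, s, 34, 12, 1), (9, s, 34, 22, 1)}
Projecting to G, D: {(1, 10), (1, 36), (1, 9), (11, 10), (11, 36)}

{(1, 10), (1, 36), (1, 9), (11, 10), (11, 36)}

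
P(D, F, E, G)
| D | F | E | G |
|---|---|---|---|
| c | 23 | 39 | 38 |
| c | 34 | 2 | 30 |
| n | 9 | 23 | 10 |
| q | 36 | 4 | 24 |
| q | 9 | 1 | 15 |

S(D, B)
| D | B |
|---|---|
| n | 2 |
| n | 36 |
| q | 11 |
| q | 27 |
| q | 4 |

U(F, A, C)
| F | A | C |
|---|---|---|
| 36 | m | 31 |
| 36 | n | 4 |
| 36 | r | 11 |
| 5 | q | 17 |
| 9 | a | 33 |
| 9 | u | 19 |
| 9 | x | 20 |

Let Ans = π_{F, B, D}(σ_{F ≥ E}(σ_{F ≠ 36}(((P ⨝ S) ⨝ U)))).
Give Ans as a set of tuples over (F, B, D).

Natural join on D: {(n, 9, 23, 10, 2), (n, 9, 23, 10, 36), (q, 36, 4, 24, 11), (q, 36, 4, 24, 27), (q, 36, 4, 24, 4), (q, 9, 1, 15, 11), (q, 9, 1, 15, 27), (q, 9, 1, 15, 4)}
Natural join on F: {(n, 9, 23, 10, 2, a, 33), (n, 9, 23, 10, 2, u, 19), (n, 9, 23, 10, 2, x, 20), (n, 9, 23, 10, 36, a, 33), (n, 9, 23, 10, 36, u, 19), (n, 9, 23, 10, 36, x, 20), (q, 36, 4, 24, 11, m, 31), (q, 36, 4, 24, 11, n, 4), (q, 36, 4, 24, 11, r, 11), (q, 36, 4, 24, 27, m, 31), (q, 36, 4, 24, 27, n, 4), (q, 36, 4, 24, 27, r, 11), (q, 36, 4, 24, 4, m, 31), (q, 36, 4, 24, 4, n, 4), (q, 36, 4, 24, 4, r, 11), (q, 9, 1, 15, 11, a, 33), (q, 9, 1, 15, 11, u, 19), (q, 9, 1, 15, 11, x, 20), (q, 9, 1, 15, 27, a, 33), (q, 9, 1, 15, 27, u, 19), (q, 9, 1, 15, 27, x, 20), (q, 9, 1, 15, 4, a, 33), (q, 9, 1, 15, 4, u, 19), (q, 9, 1, 15, 4, x, 20)}
σ[F ≠ 36]: keep tuples satisfying F ≠ 36 → {(n, 9, 23, 10, 2, a, 33), (n, 9, 23, 10, 2, u, 19), (n, 9, 23, 10, 2, x, 20), (n, 9, 23, 10, 36, a, 33), (n, 9, 23, 10, 36, u, 19), (n, 9, 23, 10, 36, x, 20), (q, 9, 1, 15, 11, a, 33), (q, 9, 1, 15, 11, u, 19), (q, 9, 1, 15, 11, x, 20), (q, 9, 1, 15, 27, a, 33), (q, 9, 1, 15, 27, u, 19), (q, 9, 1, 15, 27, x, 20), (q, 9, 1, 15, 4, a, 33), (q, 9, 1, 15, 4, u, 19), (q, 9, 1, 15, 4, x, 20)}
σ[F ≥ E]: keep tuples satisfying F ≥ E → {(q, 9, 1, 15, 11, a, 33), (q, 9, 1, 15, 11, u, 19), (q, 9, 1, 15, 11, x, 20), (q, 9, 1, 15, 27, a, 33), (q, 9, 1, 15, 27, u, 19), (q, 9, 1, 15, 27, x, 20), (q, 9, 1, 15, 4, a, 33), (q, 9, 1, 15, 4, u, 19), (q, 9, 1, 15, 4, x, 20)}
π[F, B, D]: project onto (F, B, D) (6 duplicate(s) eliminated) → {(9, 11, q), (9, 27, q), (9, 4, q)}

{(9, 11, q), (9, 27, q), (9, 4, q)}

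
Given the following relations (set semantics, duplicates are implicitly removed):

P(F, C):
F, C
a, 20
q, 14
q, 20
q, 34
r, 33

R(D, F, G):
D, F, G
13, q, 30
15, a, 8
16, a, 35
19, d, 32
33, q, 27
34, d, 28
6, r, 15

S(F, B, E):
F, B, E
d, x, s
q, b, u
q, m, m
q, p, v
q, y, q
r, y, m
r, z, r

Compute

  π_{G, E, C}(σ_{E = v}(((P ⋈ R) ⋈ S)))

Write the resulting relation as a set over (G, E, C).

P ⋈ R (natural join on F): {(a, 20, 15, 8), (a, 20, 16, 35), (q, 14, 13, 30), (q, 14, 33, 27), (q, 20, 13, 30), (q, 20, 33, 27), (q, 34, 13, 30), (q, 34, 33, 27), (r, 33, 6, 15)}
(P ⋈ R) ⋈ S (natural join on F): {(q, 14, 13, 30, b, u), (q, 14, 13, 30, m, m), (q, 14, 13, 30, p, v), (q, 14, 13, 30, y, q), (q, 14, 33, 27, b, u), (q, 14, 33, 27, m, m), (q, 14, 33, 27, p, v), (q, 14, 33, 27, y, q), (q, 20, 13, 30, b, u), (q, 20, 13, 30, m, m), (q, 20, 13, 30, p, v), (q, 20, 13, 30, y, q), (q, 20, 33, 27, b, u), (q, 20, 33, 27, m, m), (q, 20, 33, 27, p, v), (q, 20, 33, 27, y, q), (q, 34, 13, 30, b, u), (q, 34, 13, 30, m, m), (q, 34, 13, 30, p, v), (q, 34, 13, 30, y, q), (q, 34, 33, 27, b, u), (q, 34, 33, 27, m, m), (q, 34, 33, 27, p, v), (q, 34, 33, 27, y, q), (r, 33, 6, 15, y, m), (r, 33, 6, 15, z, r)}
Apply σ_{E = v}; surviving tuples: {(q, 14, 13, 30, p, v), (q, 14, 33, 27, p, v), (q, 20, 13, 30, p, v), (q, 20, 33, 27, p, v), (q, 34, 13, 30, p, v), (q, 34, 33, 27, p, v)}
π_{G, E, C} gives {(27, v, 14), (27, v, 20), (27, v, 34), (30, v, 14), (30, v, 20), (30, v, 34)}.

{(27, v, 14), (27, v, 20), (27, v, 34), (30, v, 14), (30, v, 20), (30, v, 34)}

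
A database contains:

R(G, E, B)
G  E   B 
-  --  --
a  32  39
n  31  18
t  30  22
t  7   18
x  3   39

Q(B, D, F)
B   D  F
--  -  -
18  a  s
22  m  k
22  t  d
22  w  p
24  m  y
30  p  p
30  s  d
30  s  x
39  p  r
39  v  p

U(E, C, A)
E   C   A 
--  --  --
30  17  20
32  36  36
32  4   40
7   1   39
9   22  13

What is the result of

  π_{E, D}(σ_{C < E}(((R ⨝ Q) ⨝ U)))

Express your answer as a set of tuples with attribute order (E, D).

{(30, m), (30, t), (30, w), (32, p), (32, v), (7, a)}

Joining R and Q on B yields {(a, 32, 39, p, r), (a, 32, 39, v, p), (n, 31, 18, a, s), (t, 30, 22, m, k), (t, 30, 22, t, d), (t, 30, 22, w, p), (t, 7, 18, a, s), (x, 3, 39, p, r), (x, 3, 39, v, p)}.
Joining (R ⨝ Q) and U on E yields {(a, 32, 39, p, r, 36, 36), (a, 32, 39, p, r, 4, 40), (a, 32, 39, v, p, 36, 36), (a, 32, 39, v, p, 4, 40), (t, 30, 22, m, k, 17, 20), (t, 30, 22, t, d, 17, 20), (t, 30, 22, w, p, 17, 20), (t, 7, 18, a, s, 1, 39)}.
Selection C < E: {(a, 32, 39, p, r, 4, 40), (a, 32, 39, v, p, 4, 40), (t, 30, 22, m, k, 17, 20), (t, 30, 22, t, d, 17, 20), (t, 30, 22, w, p, 17, 20), (t, 7, 18, a, s, 1, 39)}
Keep only column(s) E, D: {(30, m), (30, t), (30, w), (32, p), (32, v), (7, a)}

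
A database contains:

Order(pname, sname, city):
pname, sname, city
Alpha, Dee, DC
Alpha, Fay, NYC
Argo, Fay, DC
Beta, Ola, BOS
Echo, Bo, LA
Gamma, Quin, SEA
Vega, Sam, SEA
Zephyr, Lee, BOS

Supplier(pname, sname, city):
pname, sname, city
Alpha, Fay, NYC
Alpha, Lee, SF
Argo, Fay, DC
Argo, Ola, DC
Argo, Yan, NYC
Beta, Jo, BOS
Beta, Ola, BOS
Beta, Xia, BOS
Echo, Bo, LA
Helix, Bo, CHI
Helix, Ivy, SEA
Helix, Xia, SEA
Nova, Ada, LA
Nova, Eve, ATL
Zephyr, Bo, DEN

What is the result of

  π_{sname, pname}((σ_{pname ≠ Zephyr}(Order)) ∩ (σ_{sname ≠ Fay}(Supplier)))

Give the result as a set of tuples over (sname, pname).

{(Bo, Echo), (Ola, Beta)}

Apply σ_{pname ≠ Zephyr}; surviving tuples: {(Alpha, Dee, DC), (Alpha, Fay, NYC), (Argo, Fay, DC), (Beta, Ola, BOS), (Echo, Bo, LA), (Gamma, Quin, SEA), (Vega, Sam, SEA)}
Apply σ_{sname ≠ Fay}; surviving tuples: {(Alpha, Lee, SF), (Argo, Ola, DC), (Argo, Yan, NYC), (Beta, Jo, BOS), (Beta, Ola, BOS), (Beta, Xia, BOS), (Echo, Bo, LA), (Helix, Bo, CHI), (Helix, Ivy, SEA), (Helix, Xia, SEA), (Nova, Ada, LA), (Nova, Eve, ATL), (Zephyr, Bo, DEN)}
Set intersection of the two operands is {(Beta, Ola, BOS), (Echo, Bo, LA)}.
π[sname, pname]: project onto (sname, pname) → {(Bo, Echo), (Ola, Beta)}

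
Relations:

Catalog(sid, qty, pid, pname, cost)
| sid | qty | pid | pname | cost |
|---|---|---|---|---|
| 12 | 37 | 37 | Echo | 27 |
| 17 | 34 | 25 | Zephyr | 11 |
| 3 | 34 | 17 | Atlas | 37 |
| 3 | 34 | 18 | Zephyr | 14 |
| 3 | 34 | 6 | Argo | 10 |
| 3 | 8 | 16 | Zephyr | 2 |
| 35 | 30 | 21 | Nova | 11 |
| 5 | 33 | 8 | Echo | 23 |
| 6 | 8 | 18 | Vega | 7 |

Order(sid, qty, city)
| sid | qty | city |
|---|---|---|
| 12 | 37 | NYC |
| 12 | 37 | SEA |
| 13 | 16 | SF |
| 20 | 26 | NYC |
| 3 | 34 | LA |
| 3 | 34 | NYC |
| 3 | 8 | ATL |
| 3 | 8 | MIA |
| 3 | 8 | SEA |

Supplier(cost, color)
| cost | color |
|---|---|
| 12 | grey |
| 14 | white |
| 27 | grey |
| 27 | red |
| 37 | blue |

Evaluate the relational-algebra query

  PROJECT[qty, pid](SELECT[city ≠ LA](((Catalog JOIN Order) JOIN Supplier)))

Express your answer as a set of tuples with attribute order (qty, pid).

Catalog ⋈ Order (natural join on sid, qty): {(12, 37, 37, Echo, 27, NYC), (12, 37, 37, Echo, 27, SEA), (3, 34, 17, Atlas, 37, LA), (3, 34, 17, Atlas, 37, NYC), (3, 34, 18, Zephyr, 14, LA), (3, 34, 18, Zephyr, 14, NYC), (3, 34, 6, Argo, 10, LA), (3, 34, 6, Argo, 10, NYC), (3, 8, 16, Zephyr, 2, ATL), (3, 8, 16, Zephyr, 2, MIA), (3, 8, 16, Zephyr, 2, SEA)}
(Catalog JOIN Order) ⋈ Supplier (natural join on cost): {(12, 37, 37, Echo, 27, NYC, grey), (12, 37, 37, Echo, 27, NYC, red), (12, 37, 37, Echo, 27, SEA, grey), (12, 37, 37, Echo, 27, SEA, red), (3, 34, 17, Atlas, 37, LA, blue), (3, 34, 17, Atlas, 37, NYC, blue), (3, 34, 18, Zephyr, 14, LA, white), (3, 34, 18, Zephyr, 14, NYC, white)}
Selection city ≠ LA: {(12, 37, 37, Echo, 27, NYC, grey), (12, 37, 37, Echo, 27, NYC, red), (12, 37, 37, Echo, 27, SEA, grey), (12, 37, 37, Echo, 27, SEA, red), (3, 34, 17, Atlas, 37, NYC, blue), (3, 34, 18, Zephyr, 14, NYC, white)}
Projecting to qty, pid (3 duplicate(s) eliminated): {(34, 17), (34, 18), (37, 37)}

{(34, 17), (34, 18), (37, 37)}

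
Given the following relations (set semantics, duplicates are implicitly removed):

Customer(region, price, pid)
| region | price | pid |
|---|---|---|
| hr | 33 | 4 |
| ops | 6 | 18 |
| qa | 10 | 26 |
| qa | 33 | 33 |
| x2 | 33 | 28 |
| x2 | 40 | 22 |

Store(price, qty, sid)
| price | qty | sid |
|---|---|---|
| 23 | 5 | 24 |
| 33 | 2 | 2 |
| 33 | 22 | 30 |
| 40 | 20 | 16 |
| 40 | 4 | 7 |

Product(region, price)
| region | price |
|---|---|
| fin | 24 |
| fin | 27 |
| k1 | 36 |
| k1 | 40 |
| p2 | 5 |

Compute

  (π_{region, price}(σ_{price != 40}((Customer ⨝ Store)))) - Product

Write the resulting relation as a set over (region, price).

{(hr, 33), (qa, 33), (x2, 33)}

Joining Customer and Store on price yields {(hr, 33, 4, 2, 2), (hr, 33, 4, 22, 30), (qa, 33, 33, 2, 2), (qa, 33, 33, 22, 30), (x2, 33, 28, 2, 2), (x2, 33, 28, 22, 30), (x2, 40, 22, 20, 16), (x2, 40, 22, 4, 7)}.
Apply σ_{price != 40}; surviving tuples: {(hr, 33, 4, 2, 2), (hr, 33, 4, 22, 30), (qa, 33, 33, 2, 2), (qa, 33, 33, 22, 30), (x2, 33, 28, 2, 2), (x2, 33, 28, 22, 30)}
π[region, price]: project onto (region, price) (3 duplicate(s) eliminated) → {(hr, 33), (qa, 33), (x2, 33)}
Set difference of the two operands is {(hr, 33), (qa, 33), (x2, 33)}.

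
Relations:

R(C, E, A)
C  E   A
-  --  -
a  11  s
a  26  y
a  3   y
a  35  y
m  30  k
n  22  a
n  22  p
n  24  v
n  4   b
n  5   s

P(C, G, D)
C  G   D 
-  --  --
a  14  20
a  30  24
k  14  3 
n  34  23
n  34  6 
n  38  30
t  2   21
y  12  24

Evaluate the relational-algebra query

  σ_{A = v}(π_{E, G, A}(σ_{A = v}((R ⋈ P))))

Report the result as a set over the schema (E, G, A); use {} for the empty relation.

{(24, 34, v), (24, 38, v)}

Joining R and P on C yields {(a, 11, s, 14, 20), (a, 11, s, 30, 24), (a, 26, y, 14, 20), (a, 26, y, 30, 24), (a, 3, y, 14, 20), (a, 3, y, 30, 24), (a, 35, y, 14, 20), (a, 35, y, 30, 24), (n, 22, a, 34, 23), (n, 22, a, 34, 6), (n, 22, a, 38, 30), (n, 22, p, 34, 23), (n, 22, p, 34, 6), (n, 22, p, 38, 30), (n, 24, v, 34, 23), (n, 24, v, 34, 6), (n, 24, v, 38, 30), (n, 4, b, 34, 23), (n, 4, b, 34, 6), (n, 4, b, 38, 30), (n, 5, s, 34, 23), (n, 5, s, 34, 6), (n, 5, s, 38, 30)}.
Filtering on A = v leaves {(n, 24, v, 34, 23), (n, 24, v, 34, 6), (n, 24, v, 38, 30)}.
Keep only column(s) E, G, A (1 duplicate(s) eliminated): {(24, 34, v), (24, 38, v)}
Filtering on A = v leaves {(24, 34, v), (24, 38, v)}.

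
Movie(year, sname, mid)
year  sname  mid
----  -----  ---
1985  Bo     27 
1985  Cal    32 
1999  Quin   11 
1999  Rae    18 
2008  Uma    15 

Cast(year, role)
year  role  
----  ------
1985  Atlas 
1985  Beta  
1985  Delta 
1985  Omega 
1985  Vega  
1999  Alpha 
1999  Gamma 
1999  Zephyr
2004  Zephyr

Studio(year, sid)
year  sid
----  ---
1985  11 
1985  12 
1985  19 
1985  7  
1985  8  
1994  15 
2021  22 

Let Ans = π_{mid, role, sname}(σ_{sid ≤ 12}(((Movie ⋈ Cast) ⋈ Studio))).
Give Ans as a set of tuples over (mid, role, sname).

Natural join on year: {(1985, Bo, 27, Atlas), (1985, Bo, 27, Beta), (1985, Bo, 27, Delta), (1985, Bo, 27, Omega), (1985, Bo, 27, Vega), (1985, Cal, 32, Atlas), (1985, Cal, 32, Beta), (1985, Cal, 32, Delta), (1985, Cal, 32, Omega), (1985, Cal, 32, Vega), (1999, Quin, 11, Alpha), (1999, Quin, 11, Gamma), (1999, Quin, 11, Zephyr), (1999, Rae, 18, Alpha), (1999, Rae, 18, Gamma), (1999, Rae, 18, Zephyr)}
Natural join on year: {(1985, Bo, 27, Atlas, 11), (1985, Bo, 27, Atlas, 12), (1985, Bo, 27, Atlas, 19), (1985, Bo, 27, Atlas, 7), (1985, Bo, 27, Atlas, 8), (1985, Bo, 27, Beta, 11), (1985, Bo, 27, Beta, 12), (1985, Bo, 27, Beta, 19), (1985, Bo, 27, Beta, 7), (1985, Bo, 27, Beta, 8), (1985, Bo, 27, Delta, 11), (1985, Bo, 27, Delta, 12), (1985, Bo, 27, Delta, 19), (1985, Bo, 27, Delta, 7), (1985, Bo, 27, Delta, 8), (1985, Bo, 27, Omega, 11), (1985, Bo, 27, Omega, 12), (1985, Bo, 27, Omega, 19), (1985, Bo, 27, Omega, 7), (1985, Bo, 27, Omega, 8), (1985, Bo, 27, Vega, 11), (1985, Bo, 27, Vega, 12), (1985, Bo, 27, Vega, 19), (1985, Bo, 27, Vega, 7), (1985, Bo, 27, Vega, 8), (1985, Cal, 32, Atlas, 11), (1985, Cal, 32, Atlas, 12), (1985, Cal, 32, Atlas, 19), (1985, Cal, 32, Atlas, 7), (1985, Cal, 32, Atlas, 8), (1985, Cal, 32, Beta, 11), (1985, Cal, 32, Beta, 12), (1985, Cal, 32, Beta, 19), (1985, Cal, 32, Beta, 7), (1985, Cal, 32, Beta, 8), (1985, Cal, 32, Delta, 11), (1985, Cal, 32, Delta, 12), (1985, Cal, 32, Delta, 19), (1985, Cal, 32, Delta, 7), (1985, Cal, 32, Delta, 8), (1985, Cal, 32, Omega, 11), (1985, Cal, 32, Omega, 12), (1985, Cal, 32, Omega, 19), (1985, Cal, 32, Omega, 7), (1985, Cal, 32, Omega, 8), (1985, Cal, 32, Vega, 11), (1985, Cal, 32, Vega, 12), (1985, Cal, 32, Vega, 19), (1985, Cal, 32, Vega, 7), (1985, Cal, 32, Vega, 8)}
σ[sid ≤ 12]: keep tuples satisfying sid ≤ 12 → {(1985, Bo, 27, Atlas, 11), (1985, Bo, 27, Atlas, 12), (1985, Bo, 27, Atlas, 7), (1985, Bo, 27, Atlas, 8), (1985, Bo, 27, Beta, 11), (1985, Bo, 27, Beta, 12), (1985, Bo, 27, Beta, 7), (1985, Bo, 27, Beta, 8), (1985, Bo, 27, Delta, 11), (1985, Bo, 27, Delta, 12), (1985, Bo, 27, Delta, 7), (1985, Bo, 27, Delta, 8), (1985, Bo, 27, Omega, 11), (1985, Bo, 27, Omega, 12), (1985, Bo, 27, Omega, 7), (1985, Bo, 27, Omega, 8), (1985, Bo, 27, Vega, 11), (1985, Bo, 27, Vega, 12), (1985, Bo, 27, Vega, 7), (1985, Bo, 27, Vega, 8), (1985, Cal, 32, Atlas, 11), (1985, Cal, 32, Atlas, 12), (1985, Cal, 32, Atlas, 7), (1985, Cal, 32, Atlas, 8), (1985, Cal, 32, Beta, 11), (1985, Cal, 32, Beta, 12), (1985, Cal, 32, Beta, 7), (1985, Cal, 32, Beta, 8), (1985, Cal, 32, Delta, 11), (1985, Cal, 32, Delta, 12), (1985, Cal, 32, Delta, 7), (1985, Cal, 32, Delta, 8), (1985, Cal, 32, Omega, 11), (1985, Cal, 32, Omega, 12), (1985, Cal, 32, Omega, 7), (1985, Cal, 32, Omega, 8), (1985, Cal, 32, Vega, 11), (1985, Cal, 32, Vega, 12), (1985, Cal, 32, Vega, 7), (1985, Cal, 32, Vega, 8)}
π_{mid, role, sname} gives {(27, Atlas, Bo), (27, Beta, Bo), (27, Delta, Bo), (27, Omega, Bo), (27, Vega, Bo), (32, Atlas, Cal), (32, Beta, Cal), (32, Delta, Cal), (32, Omega, Cal), (32, Vega, Cal)} (30 duplicate(s) eliminated).

{(27, Atlas, Bo), (27, Beta, Bo), (27, Delta, Bo), (27, Omega, Bo), (27, Vega, Bo), (32, Atlas, Cal), (32, Beta, Cal), (32, Delta, Cal), (32, Omega, Cal), (32, Vega, Cal)}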